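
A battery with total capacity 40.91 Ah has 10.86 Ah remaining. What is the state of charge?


SOC% = 10.86 / 40.91 * 100 = 26.55%

26.55%


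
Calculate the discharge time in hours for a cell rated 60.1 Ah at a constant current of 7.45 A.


t = capacity / current = 60.1 / 7.45 = 8.067 hr

8.067 hr


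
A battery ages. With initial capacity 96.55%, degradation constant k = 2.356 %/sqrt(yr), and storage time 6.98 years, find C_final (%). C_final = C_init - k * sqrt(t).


sqrt(t) = sqrt(6.98) = 2.642
C_final = 96.55 - 2.356 * 2.642 = 90.33%

90.33%


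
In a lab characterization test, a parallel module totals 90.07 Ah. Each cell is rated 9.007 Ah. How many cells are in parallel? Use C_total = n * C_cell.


n = C_total / C_cell = 90.07 / 9.007 = 10

10


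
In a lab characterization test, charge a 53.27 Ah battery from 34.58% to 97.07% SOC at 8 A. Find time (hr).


Step 1: dSOC = 97.07% - 34.58% = 62.49%
Step 2: delta_Ah = 53.27 * 62.49 / 100 = 33.288 Ah
Step 3: t = 33.288 / 8 = 4.161 hr

4.161 hr


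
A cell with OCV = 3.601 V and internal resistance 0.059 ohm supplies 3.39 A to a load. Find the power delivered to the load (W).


Step 1: V_terminal = OCV - I*R = 3.601 - 3.39 * 0.059 = 3.401 V
Step 2: P_out = V_terminal * I = 3.401 * 3.39 = 11.53 W

11.53 W


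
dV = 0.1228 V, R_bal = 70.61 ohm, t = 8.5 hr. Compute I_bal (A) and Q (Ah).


First, Ohm's law: I_bal = 0.1228 V / 70.61 ohm = 0.0017391 A
Then Q = I * t = 0.0017391 A * 8.5 hr = 0.01478 Ah

I=0.0017391 A, Q=0.01478 Ah


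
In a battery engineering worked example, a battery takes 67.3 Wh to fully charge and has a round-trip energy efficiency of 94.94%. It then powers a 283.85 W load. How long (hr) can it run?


Step 1: E_discharge = eta/100 * E_charge = 94.94/100 * 67.3 = 63.895 Wh
Step 2: t = E_discharge / P = 63.895 / 283.85 = 0.2251 hr

0.2251 hr


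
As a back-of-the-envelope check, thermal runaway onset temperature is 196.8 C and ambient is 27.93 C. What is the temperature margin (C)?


Safety margin = 196.8 C - 27.93 C = 168.87 C

168.87 C


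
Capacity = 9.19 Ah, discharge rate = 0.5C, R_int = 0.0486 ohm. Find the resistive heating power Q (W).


Step 1: I = C_rate * capacity = 0.5 * 9.19 = 4.595 A
Step 2: Q = I^2 * R = 4.595^2 * 0.0486 = 21.114 * 0.0486 = 1.026 W

1.026 W


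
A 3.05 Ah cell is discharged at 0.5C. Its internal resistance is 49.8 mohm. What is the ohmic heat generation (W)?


Convert: R = 49.8 mohm = 0.0498 ohm
Step 1: I = C_rate * capacity = 0.5 * 3.05 = 1.525 A
Step 2: Q = I^2 * R = 1.525^2 * 0.0498 = 2.3256 * 0.0498 = 0.1158 W

0.1158 W


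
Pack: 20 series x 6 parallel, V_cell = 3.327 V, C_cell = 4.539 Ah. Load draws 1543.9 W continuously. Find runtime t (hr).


Step 1: E_pack = Ns * V_cell * Np * C_cell = 20 * 3.327 * 6 * 4.539 = 1812.2 Wh
Step 2: t = E_pack / P = 1812.2 / 1543.9 = 1.174 hr

1.174 hr


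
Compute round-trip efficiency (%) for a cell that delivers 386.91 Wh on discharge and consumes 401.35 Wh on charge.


Round-trip efficiency = 386.91/401.35 * 100% = 96.40%

96.40%


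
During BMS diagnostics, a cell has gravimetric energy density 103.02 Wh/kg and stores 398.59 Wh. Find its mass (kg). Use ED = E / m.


m = E / ED = 398.59 / 103.02 = 3.869 kg

3.869 kg


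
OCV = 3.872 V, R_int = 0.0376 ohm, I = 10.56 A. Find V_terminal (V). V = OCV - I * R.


IR drop = 10.56 * 0.0376 = 0.39706 V
V = 3.872 - 0.39706 = 3.475 V

3.475 V


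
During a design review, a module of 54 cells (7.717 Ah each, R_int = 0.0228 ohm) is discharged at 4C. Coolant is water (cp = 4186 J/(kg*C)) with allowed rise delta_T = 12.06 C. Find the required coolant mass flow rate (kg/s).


Step 1: I = 4 * 7.717 = 30.868 A
Step 2: Q_cell = I^2 * R = 30.868^2 * 0.0228 = 21.725 W
Step 3: Q_total = 54 * 21.725 = 1173.2 W
Step 4: m_dot = Q_total / (cp * dT) = 1173.2 / (4186 * 12.06) = 0.02324 kg/s

0.02324 kg/s


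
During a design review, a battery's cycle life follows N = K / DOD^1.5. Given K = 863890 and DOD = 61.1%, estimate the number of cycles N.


DOD^1.5 = 477.6
N = K / DOD^1.5 = 863890 / 477.6 = 1809

1809 cycles


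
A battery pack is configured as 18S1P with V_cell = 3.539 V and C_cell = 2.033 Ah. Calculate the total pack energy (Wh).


E = Ns * Vcell * Np * Ccell = 18 * 3.539 * 1 * 2.033 = 129.5 Wh

129.5 Wh


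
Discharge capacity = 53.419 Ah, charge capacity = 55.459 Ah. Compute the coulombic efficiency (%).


Coulombic efficiency = 53.419/55.459 * 100% = 96.32%

96.32%


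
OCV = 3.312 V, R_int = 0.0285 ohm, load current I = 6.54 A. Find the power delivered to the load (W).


Step 1: V_terminal = OCV - I*R = 3.312 - 6.54 * 0.0285 = 3.1256 V
Step 2: P_out = V_terminal * I = 3.1256 * 6.54 = 20.44 W

20.44 W


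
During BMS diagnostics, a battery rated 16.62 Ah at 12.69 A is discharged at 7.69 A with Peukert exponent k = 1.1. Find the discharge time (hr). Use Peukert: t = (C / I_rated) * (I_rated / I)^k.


Step 1: t_rated = C / I_rated = 16.62 / 12.69 = 1.3097 hr
Step 2: ratio = 12.69 / 7.69 = 1.6502
Step 3: ratio^k = 1.6502^1.1 = 1.735
Step 4: t = t_rated * ratio^k = 1.3097 * 1.735 = 2.272 hr

2.272 hr


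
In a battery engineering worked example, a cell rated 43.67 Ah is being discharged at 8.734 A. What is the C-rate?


Rearranging: C_rate = 8.734 / 43.67 = 0.2C

0.2C


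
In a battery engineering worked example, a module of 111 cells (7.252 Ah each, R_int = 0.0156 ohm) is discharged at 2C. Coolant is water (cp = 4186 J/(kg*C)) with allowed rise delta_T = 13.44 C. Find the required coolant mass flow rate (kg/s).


Step 1: I = 2 * 7.252 = 14.504 A
Step 2: Q_cell = I^2 * R = 14.504^2 * 0.0156 = 3.2817 W
Step 3: Q_total = 111 * 3.2817 = 364.27 W
Step 4: m_dot = Q_total / (cp * dT) = 364.27 / (4186 * 13.44) = 0.006475 kg/s

0.006475 kg/s


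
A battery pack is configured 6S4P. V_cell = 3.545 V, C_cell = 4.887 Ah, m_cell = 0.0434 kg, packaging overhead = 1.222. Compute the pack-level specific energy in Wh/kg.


Step 1: V_pack = 6 * 3.545 = 21.27 V
Step 2: C_pack = 4 * 4.887 = 19.548 Ah
Step 3: E_pack = V_pack * C_pack = 21.27 * 19.548 = 415.79 Wh
Step 4: m_pack = 6 * 4 * 0.0434 * 1.222 = 1.2728 kg
Step 5: ED = E_pack / m_pack = 415.79 / 1.2728 = 326.7 Wh/kg

326.7 Wh/kg


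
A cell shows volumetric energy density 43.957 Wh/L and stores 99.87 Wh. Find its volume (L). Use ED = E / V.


V = E / ED = 99.87 / 43.957 = 2.272 L

2.272 L


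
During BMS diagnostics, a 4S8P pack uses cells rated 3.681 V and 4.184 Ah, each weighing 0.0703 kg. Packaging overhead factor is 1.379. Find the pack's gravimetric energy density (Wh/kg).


Step 1: V_pack = 4 * 3.681 = 14.724 V
Step 2: C_pack = 8 * 4.184 = 33.472 Ah
Step 3: E_pack = V_pack * C_pack = 14.724 * 33.472 = 492.84 Wh
Step 4: m_pack = 4 * 8 * 0.0703 * 1.379 = 3.1022 kg
Step 5: ED = E_pack / m_pack = 492.84 / 3.1022 = 158.9 Wh/kg

158.9 Wh/kg


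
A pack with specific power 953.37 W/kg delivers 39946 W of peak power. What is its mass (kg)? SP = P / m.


m = P / SP = 39946 / 953.37 = 41.90 kg

41.90 kg


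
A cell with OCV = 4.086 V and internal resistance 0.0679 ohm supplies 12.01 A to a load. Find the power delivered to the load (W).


Step 1: V_terminal = OCV - I*R = 4.086 - 12.01 * 0.0679 = 3.2705 V
Step 2: P_out = V_terminal * I = 3.2705 * 12.01 = 39.28 W

39.28 W


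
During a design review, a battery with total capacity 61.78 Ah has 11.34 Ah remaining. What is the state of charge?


SOC% = 11.34 / 61.78 * 100 = 18.36%

18.36%


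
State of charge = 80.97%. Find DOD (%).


DOD = 100 - SOC = 100 - 80.97 = 19.03%

19.03%


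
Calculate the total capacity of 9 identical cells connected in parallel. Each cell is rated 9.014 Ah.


Parallel capacities add: 9 * 9.014 Ah = 81.126 Ah

81.126 Ah


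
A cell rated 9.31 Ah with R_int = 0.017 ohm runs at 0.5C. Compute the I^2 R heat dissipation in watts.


Step 1: I = C_rate * capacity = 0.5 * 9.31 = 4.655 A
Step 2: Q = I^2 * R = 4.655^2 * 0.017 = 21.669 * 0.017 = 0.3684 W

0.3684 W


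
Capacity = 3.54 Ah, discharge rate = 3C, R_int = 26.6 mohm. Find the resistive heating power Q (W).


Convert: R = 26.6 mohm = 0.0266 ohm
Step 1: I = C_rate * capacity = 3 * 3.54 = 10.62 A
Step 2: Q = I^2 * R = 10.62^2 * 0.0266 = 112.78 * 0.0266 = 3.000 W

3.000 W


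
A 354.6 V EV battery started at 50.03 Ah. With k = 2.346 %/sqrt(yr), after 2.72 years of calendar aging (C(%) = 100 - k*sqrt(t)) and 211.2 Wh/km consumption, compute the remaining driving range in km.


Step 1: capacity retention = 100 - 2.346 * sqrt(2.72) = 100 - 2.346 * 1.6492 = 96.131%
Step 2: C_now = 50.03 * 96.131/100 = 48.094 Ah
Step 3: E_pack = V * C_now = 354.6 * 48.094 = 17054 Wh
Step 4: range = E_pack / consumption = 17054 / 211.2 = 80.75 km

80.75 km


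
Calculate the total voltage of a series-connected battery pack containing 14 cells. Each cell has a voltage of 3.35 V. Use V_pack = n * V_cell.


V_pack = n * V_cell = 14 * 3.35 = 46.9 V

46.9 V


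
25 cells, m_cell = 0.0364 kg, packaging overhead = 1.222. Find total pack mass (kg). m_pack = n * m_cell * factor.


Cell mass sum = 25 * 0.0364 = 0.91 kg
With overhead 1.222: m_pack = 0.91 * 1.222 = 1.112 kg

1.112 kg


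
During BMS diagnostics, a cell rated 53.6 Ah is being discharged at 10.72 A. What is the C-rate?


Rearranging: C_rate = 10.72 / 53.6 = 0.2C

0.2C


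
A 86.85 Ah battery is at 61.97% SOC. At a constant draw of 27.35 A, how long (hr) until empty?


Step 1: remaining = SOC/100 * C_total = 61.97/100 * 86.85 = 53.821 Ah
Step 2: t = remaining / I = 53.821 / 27.35 = 1.968 hr

1.968 hr


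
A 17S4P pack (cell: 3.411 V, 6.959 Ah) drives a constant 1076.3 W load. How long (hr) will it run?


Step 1: E_pack = Ns * V_cell * Np * C_cell = 17 * 3.411 * 4 * 6.959 = 1614.1 Wh
Step 2: t = E_pack / P = 1614.1 / 1076.3 = 1.500 hr

1.500 hr


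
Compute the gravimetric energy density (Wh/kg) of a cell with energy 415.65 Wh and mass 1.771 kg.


ED = E / m = 415.65 / 1.771 = 234.7 Wh/kg

234.7 Wh/kg


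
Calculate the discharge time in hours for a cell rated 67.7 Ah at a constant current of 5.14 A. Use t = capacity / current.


Runtime = 67.7 Ah / 5.14 A = 13.17 hr

13.17 hr


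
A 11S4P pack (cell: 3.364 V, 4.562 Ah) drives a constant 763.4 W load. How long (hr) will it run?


Step 1: E_pack = Ns * V_cell * Np * C_cell = 11 * 3.364 * 4 * 4.562 = 675.25 Wh
Step 2: t = E_pack / P = 675.25 / 763.4 = 0.8845 hr

0.8845 hr


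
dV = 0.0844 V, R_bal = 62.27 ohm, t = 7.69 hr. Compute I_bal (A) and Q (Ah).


First, Ohm's law: I_bal = 0.0844 V / 62.27 ohm = 0.0013554 A
Then Q = I * t = 0.0013554 A * 7.69 hr = 0.01042 Ah

I=0.0013554 A, Q=0.01042 Ah


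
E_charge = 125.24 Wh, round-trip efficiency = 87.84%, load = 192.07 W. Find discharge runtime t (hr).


Step 1: E_discharge = eta/100 * E_charge = 87.84/100 * 125.24 = 110.01 Wh
Step 2: t = E_discharge / P = 110.01 / 192.07 = 0.5728 hr

0.5728 hr


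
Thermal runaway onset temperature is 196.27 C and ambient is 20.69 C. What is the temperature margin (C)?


Safety margin = 196.27 C - 20.69 C = 175.58 C

175.58 C


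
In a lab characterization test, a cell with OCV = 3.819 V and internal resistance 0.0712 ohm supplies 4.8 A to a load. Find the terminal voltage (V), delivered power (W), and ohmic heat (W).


Step 1: V_terminal = OCV - I*R = 3.819 - 4.8 * 0.0712 = 3.4772 V
Step 2: P_out = V_terminal * I = 3.4772 * 4.8 = 16.69 W
Step 3: Q = I^2 * R = 4.8^2 * 0.0712 = 1.640 W

V=3.4772 V, P=16.69 W, Q=1.640 W


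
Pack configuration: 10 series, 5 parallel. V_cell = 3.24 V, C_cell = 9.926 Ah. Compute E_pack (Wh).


V_pack = 10 * 3.24 = 32.4 V
C_pack = 5 * 9.926 = 49.63 Ah
E = V_pack * C_pack = 32.4 * 49.63 = 1608 Wh

1608 Wh


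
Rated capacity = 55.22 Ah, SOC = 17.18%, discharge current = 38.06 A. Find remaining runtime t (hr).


Step 1: remaining = SOC/100 * C_total = 17.18/100 * 55.22 = 9.4868 Ah
Step 2: t = remaining / I = 9.4868 / 38.06 = 0.2493 hr

0.2493 hr


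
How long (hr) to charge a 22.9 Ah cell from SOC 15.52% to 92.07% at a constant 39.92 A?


delta_Ah = 22.9 * (92.07 - 15.52) / 100 = 17.53 Ah
t = delta_Ah / I = 17.53 / 39.92 = 0.4391 hr

0.4391 hr


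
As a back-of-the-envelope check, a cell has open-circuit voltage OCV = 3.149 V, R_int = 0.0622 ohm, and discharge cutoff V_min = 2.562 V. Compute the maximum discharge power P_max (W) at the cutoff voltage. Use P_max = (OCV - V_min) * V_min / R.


dV = OCV - V_min = 0.587 V (so I_max = dV / R)
P_max = dV * V_min / R = 0.587 * 2.562 / 0.0622 = 24.18 W

24.18 W


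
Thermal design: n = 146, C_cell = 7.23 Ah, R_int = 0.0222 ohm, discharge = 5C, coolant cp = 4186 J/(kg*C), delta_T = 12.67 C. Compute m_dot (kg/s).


Step 1: I = 5 * 7.23 = 36.15 A
Step 2: Q_cell = I^2 * R = 36.15^2 * 0.0222 = 29.011 W
Step 3: Q_total = 146 * 29.011 = 4235.6 W
Step 4: m_dot = Q_total / (cp * dT) = 4235.6 / (4186 * 12.67) = 0.07986 kg/s

0.07986 kg/s


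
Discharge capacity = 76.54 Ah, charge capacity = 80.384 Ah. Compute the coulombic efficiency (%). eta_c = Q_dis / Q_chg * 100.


Coulombic efficiency = 76.54/80.384 * 100% = 95.22%

95.22%


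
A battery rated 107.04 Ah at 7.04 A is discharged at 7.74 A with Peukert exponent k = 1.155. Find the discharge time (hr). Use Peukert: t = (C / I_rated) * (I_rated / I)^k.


Step 1: t_rated = C / I_rated = 107.04 / 7.04 = 15.205 hr
Step 2: ratio = 7.04 / 7.74 = 0.90956
Step 3: ratio^k = 0.90956^1.155 = 0.89629
Step 4: t = t_rated * ratio^k = 15.205 * 0.89629 = 13.63 hr

13.63 hr


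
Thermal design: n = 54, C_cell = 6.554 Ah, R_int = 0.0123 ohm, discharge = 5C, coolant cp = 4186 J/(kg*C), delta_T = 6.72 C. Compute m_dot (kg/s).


Step 1: I = 5 * 6.554 = 32.77 A
Step 2: Q_cell = I^2 * R = 32.77^2 * 0.0123 = 13.209 W
Step 3: Q_total = 54 * 13.209 = 713.29 W
Step 4: m_dot = Q_total / (cp * dT) = 713.29 / (4186 * 6.72) = 0.02536 kg/s

0.02536 kg/s


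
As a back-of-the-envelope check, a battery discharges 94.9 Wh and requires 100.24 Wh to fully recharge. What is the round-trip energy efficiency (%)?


eta_e = E_dis / E_chg * 100 = 94.9 / 100.24 * 100 = 94.67%

94.67%


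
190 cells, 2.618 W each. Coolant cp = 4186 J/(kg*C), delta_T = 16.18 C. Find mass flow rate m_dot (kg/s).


Q_total = 190 * 2.618 = 497.42 W
m_dot = Q_total / (cp * dT) = 497.42 / (4186 * 16.18) = 0.007344 kg/s

0.007344 kg/s


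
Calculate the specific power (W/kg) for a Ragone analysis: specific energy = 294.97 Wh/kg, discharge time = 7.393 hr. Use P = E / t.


Specific power = 294.97 Wh/kg / 7.393 hr = 39.90 W/kg

39.90 W/kg


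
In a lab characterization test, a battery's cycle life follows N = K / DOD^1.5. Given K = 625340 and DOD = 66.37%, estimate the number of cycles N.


Step 1: DOD^1.5 = 66.37^1.5 = 540.7
Step 2: N = 625340 / 540.7 = 1157 cycles

1157 cycles


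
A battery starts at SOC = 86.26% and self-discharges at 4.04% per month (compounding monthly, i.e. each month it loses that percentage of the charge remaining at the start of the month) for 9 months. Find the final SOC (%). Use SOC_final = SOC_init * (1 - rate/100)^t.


Monthly retention factor = 1 - 4.04/100 = 0.9596
Over 9 months: factor^9 = 0.68994
SOC_final = 86.26 * 0.68994 = 59.51%

59.51%


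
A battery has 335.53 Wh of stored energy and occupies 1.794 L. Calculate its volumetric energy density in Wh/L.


ED = E / V = 335.53 / 1.794 = 187.0 Wh/L

187.0 Wh/L


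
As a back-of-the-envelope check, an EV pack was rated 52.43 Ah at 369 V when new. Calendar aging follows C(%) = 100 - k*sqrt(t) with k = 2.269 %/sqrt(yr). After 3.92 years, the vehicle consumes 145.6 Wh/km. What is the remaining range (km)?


Step 1: capacity retention = 100 - 2.269 * sqrt(3.92) = 100 - 2.269 * 1.9799 = 95.508%
Step 2: C_now = 52.43 * 95.508/100 = 50.075 Ah
Step 3: E_pack = V * C_now = 369 * 50.075 = 18478 Wh
Step 4: range = E_pack / consumption = 18478 / 145.6 = 126.9 km

126.9 km


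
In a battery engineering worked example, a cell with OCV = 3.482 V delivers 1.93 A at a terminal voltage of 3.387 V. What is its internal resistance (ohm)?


R = (OCV - V) / I = (3.482 - 3.387) / 1.93 = 0.04922 ohm

0.04922 ohm


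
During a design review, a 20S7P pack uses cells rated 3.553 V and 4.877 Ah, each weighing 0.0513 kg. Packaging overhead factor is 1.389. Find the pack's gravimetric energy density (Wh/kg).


Step 1: V_pack = 20 * 3.553 = 71.06 V
Step 2: C_pack = 7 * 4.877 = 34.139 Ah
Step 3: E_pack = V_pack * C_pack = 71.06 * 34.139 = 2425.9 Wh
Step 4: m_pack = 20 * 7 * 0.0513 * 1.389 = 9.9758 kg
Step 5: ED = E_pack / m_pack = 2425.9 / 9.9758 = 243.2 Wh/kg

243.2 Wh/kg


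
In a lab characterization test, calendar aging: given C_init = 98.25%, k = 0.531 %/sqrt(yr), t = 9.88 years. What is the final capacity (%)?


Step 1: sqrt(9.88 yr) = 3.1432
Step 2: drop = 0.531 * 3.1432 = 1.669
Step 3: C_final = 98.25 - 1.669 = 96.58%

96.58%


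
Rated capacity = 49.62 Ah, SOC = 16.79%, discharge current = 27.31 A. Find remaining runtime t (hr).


Step 1: remaining = SOC/100 * C_total = 16.79/100 * 49.62 = 8.3312 Ah
Step 2: t = remaining / I = 8.3312 / 27.31 = 0.3051 hr

0.3051 hr


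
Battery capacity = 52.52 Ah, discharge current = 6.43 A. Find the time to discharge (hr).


Runtime = 52.52 Ah / 6.43 A = 8.168 hr

8.168 hr


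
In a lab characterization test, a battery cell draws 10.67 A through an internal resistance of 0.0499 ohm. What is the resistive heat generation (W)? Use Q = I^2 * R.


Q = I^2 * R = 10.67^2 * 0.0499 = 5.681 W

5.681 W


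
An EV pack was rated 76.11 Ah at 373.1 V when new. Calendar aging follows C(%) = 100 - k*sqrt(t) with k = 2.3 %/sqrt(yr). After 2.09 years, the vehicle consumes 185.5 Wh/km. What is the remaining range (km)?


Step 1: capacity retention = 100 - 2.3 * sqrt(2.09) = 100 - 2.3 * 1.4457 = 96.675%
Step 2: C_now = 76.11 * 96.675/100 = 73.579 Ah
Step 3: E_pack = V * C_now = 373.1 * 73.579 = 27452 Wh
Step 4: range = E_pack / consumption = 27452 / 185.5 = 148.0 km

148.0 km


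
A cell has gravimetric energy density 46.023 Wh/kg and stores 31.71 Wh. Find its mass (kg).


m = E / ED = 31.71 / 46.023 = 0.6890 kg

0.6890 kg


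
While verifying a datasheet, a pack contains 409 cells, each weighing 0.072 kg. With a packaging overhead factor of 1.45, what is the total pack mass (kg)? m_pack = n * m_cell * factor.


m_pack = n * m_cell * overhead = 409 * 0.072 * 1.45 = 42.70 kg

42.70 kg


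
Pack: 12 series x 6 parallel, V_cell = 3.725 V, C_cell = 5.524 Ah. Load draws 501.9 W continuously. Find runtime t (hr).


Step 1: E_pack = Ns * V_cell * Np * C_cell = 12 * 3.725 * 6 * 5.524 = 1481.5 Wh
Step 2: t = E_pack / P = 1481.5 / 501.9 = 2.952 hr

2.952 hr


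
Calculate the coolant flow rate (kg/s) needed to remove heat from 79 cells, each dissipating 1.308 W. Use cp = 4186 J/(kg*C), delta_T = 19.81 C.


Step 1: Total heat Q = 79 * 1.308 W = 103.33 W
Step 2: denom = cp * dT = 4186 * 19.81 = 82925
Step 3: m_dot = 103.33 / 82925 = 0.001246 kg/s

0.001246 kg/s


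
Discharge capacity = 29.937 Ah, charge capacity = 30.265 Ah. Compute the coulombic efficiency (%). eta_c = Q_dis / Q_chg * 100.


eta_c = Q_dis / Q_chg * 100 = 29.937 / 30.265 * 100 = 98.92%

98.92%


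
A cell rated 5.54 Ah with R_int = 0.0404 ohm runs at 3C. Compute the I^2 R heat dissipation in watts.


Step 1: I = C_rate * capacity = 3 * 5.54 = 16.62 A
Step 2: Q = I^2 * R = 16.62^2 * 0.0404 = 276.22 * 0.0404 = 11.16 W

11.16 W


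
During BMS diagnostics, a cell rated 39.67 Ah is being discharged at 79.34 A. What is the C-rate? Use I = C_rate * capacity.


C_rate = I / capacity = 79.34 / 39.67 = 2C

2C


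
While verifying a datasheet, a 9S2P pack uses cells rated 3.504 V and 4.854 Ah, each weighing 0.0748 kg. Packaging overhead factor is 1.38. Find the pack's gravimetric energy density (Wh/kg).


Step 1: V_pack = 9 * 3.504 = 31.536 V
Step 2: C_pack = 2 * 4.854 = 9.708 Ah
Step 3: E_pack = V_pack * C_pack = 31.536 * 9.708 = 306.15 Wh
Step 4: m_pack = 9 * 2 * 0.0748 * 1.38 = 1.858 kg
Step 5: ED = E_pack / m_pack = 306.15 / 1.858 = 164.8 Wh/kg

164.8 Wh/kg


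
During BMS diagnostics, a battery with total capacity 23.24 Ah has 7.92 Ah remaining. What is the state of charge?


SOC% = 7.92 / 23.24 * 100 = 34.08%

34.08%


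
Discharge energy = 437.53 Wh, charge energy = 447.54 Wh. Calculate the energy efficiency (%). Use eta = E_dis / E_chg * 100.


eta_e = E_dis / E_chg * 100 = 437.53 / 447.54 * 100 = 97.76%

97.76%


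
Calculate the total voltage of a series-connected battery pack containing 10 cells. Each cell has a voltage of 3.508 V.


Series voltages add: 10 * 3.508 V = 35.08 V

35.08 V


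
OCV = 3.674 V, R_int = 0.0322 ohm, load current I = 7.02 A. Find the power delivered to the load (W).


Step 1: V_terminal = OCV - I*R = 3.674 - 7.02 * 0.0322 = 3.448 V
Step 2: P_out = V_terminal * I = 3.448 * 7.02 = 24.20 W

24.20 W


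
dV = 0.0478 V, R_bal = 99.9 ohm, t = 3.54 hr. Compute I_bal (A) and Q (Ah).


First, Ohm's law: I_bal = 0.0478 V / 99.9 ohm = 4.7848e-04 A
Then Q = I * t = 4.7848e-04 A * 3.54 hr = 0.001694 Ah

I=4.7848e-04 A, Q=0.001694 Ah


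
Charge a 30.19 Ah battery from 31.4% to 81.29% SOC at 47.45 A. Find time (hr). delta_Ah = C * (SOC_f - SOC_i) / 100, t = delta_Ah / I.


Step 1: dSOC = 81.29% - 31.4% = 49.89%
Step 2: delta_Ah = 30.19 * 49.89 / 100 = 15.062 Ah
Step 3: t = 15.062 / 47.45 = 0.3174 hr

0.3174 hr


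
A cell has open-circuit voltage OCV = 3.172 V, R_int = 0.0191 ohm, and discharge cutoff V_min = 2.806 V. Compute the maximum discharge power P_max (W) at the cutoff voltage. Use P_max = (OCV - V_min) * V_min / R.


dV = OCV - V_min = 0.366 V (so I_max = dV / R)
P_max = dV * V_min / R = 0.366 * 2.806 / 0.0191 = 53.77 W

53.77 W


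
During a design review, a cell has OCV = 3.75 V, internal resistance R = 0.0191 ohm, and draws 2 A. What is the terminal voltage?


V = OCV - I*R = 3.75 - 2 * 0.0191 = 3.712 V

3.712 V


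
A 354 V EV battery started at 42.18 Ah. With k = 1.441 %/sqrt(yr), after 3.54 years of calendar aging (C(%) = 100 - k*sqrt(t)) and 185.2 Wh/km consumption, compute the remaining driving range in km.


Step 1: capacity retention = 100 - 1.441 * sqrt(3.54) = 100 - 1.441 * 1.8815 = 97.289%
Step 2: C_now = 42.18 * 97.289/100 = 41.037 Ah
Step 3: E_pack = V * C_now = 354 * 41.037 = 14527 Wh
Step 4: range = E_pack / consumption = 14527 / 185.2 = 78.44 km

78.44 km


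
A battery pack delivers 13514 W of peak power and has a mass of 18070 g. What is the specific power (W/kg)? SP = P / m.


Convert: m = 18070 g = 18.07 kg
Specific power = 13514 W / 18.07 kg = 747.9 W/kg

747.9 W/kg


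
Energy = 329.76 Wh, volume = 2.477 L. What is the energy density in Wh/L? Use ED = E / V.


ED = E / V = 329.76 / 2.477 = 133.1 Wh/L

133.1 Wh/L


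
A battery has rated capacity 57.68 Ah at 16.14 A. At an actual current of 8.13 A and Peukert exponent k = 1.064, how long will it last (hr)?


t_rated = C / I_rated = 57.68 / 16.14 = 3.5737 hr
(I_rated/I)^k = (1.9852)^1.064 = 2.0743
t = t_rated * (I_rated/I)^k = 3.5737 * 2.0743 = 7.413 hr

7.413 hr


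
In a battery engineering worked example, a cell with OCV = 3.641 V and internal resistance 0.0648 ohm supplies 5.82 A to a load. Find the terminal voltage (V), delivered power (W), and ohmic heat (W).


Step 1: V_terminal = OCV - I*R = 3.641 - 5.82 * 0.0648 = 3.2639 V
Step 2: P_out = V_terminal * I = 3.2639 * 5.82 = 19.00 W
Step 3: Q = I^2 * R = 5.82^2 * 0.0648 = 2.195 W

V=3.2639 V, P=19.00 W, Q=2.195 W


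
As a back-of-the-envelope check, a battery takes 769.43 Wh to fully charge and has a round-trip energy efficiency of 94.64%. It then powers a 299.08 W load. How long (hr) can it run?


Step 1: E_discharge = eta/100 * E_charge = 94.64/100 * 769.43 = 728.19 Wh
Step 2: t = E_discharge / P = 728.19 / 299.08 = 2.435 hr

2.435 hr


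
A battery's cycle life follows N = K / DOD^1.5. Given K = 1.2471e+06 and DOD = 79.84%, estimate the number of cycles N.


DOD^1.5 = 713.4
N = K / DOD^1.5 = 1.2471e+06 / 713.4 = 1748

1748 cycles


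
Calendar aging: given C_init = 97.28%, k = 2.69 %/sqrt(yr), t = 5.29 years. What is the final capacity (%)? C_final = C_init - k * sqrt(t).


sqrt(t) = sqrt(5.29) = 2.3
C_final = 97.28 - 2.69 * 2.3 = 91.09%

91.09%


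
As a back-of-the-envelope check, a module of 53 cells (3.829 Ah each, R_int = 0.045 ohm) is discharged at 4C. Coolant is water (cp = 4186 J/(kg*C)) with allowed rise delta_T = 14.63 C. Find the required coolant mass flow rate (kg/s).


Step 1: I = 4 * 3.829 = 15.316 A
Step 2: Q_cell = I^2 * R = 15.316^2 * 0.045 = 10.556 W
Step 3: Q_total = 53 * 10.556 = 559.47 W
Step 4: m_dot = Q_total / (cp * dT) = 559.47 / (4186 * 14.63) = 0.009136 kg/s

0.009136 kg/s


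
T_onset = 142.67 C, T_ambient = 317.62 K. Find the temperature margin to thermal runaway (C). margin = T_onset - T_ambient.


Convert: T_ambient = 317.62 K = 44.47 C
margin = 142.67 - 44.47 = 98.2 C

98.2 C


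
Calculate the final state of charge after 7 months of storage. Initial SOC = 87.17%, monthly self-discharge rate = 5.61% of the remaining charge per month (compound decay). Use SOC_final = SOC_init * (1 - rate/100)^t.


Monthly retention factor = 1 - 5.61/100 = 0.9439
Over 7 months: factor^7 = 0.66755
SOC_final = 87.17 * 0.66755 = 58.19%

58.19%


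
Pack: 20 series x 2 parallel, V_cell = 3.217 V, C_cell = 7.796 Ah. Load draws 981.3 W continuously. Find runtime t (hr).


Step 1: E_pack = Ns * V_cell * Np * C_cell = 20 * 3.217 * 2 * 7.796 = 1003.2 Wh
Step 2: t = E_pack / P = 1003.2 / 981.3 = 1.022 hr

1.022 hr


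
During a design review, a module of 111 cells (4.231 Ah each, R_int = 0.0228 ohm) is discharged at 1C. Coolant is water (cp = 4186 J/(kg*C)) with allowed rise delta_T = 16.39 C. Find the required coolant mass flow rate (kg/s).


Step 1: I = 1 * 4.231 = 4.231 A
Step 2: Q_cell = I^2 * R = 4.231^2 * 0.0228 = 0.40815 W
Step 3: Q_total = 111 * 0.40815 = 45.305 W
Step 4: m_dot = Q_total / (cp * dT) = 45.305 / (4186 * 16.39) = 6.603e-04 kg/s

6.603e-04 kg/s


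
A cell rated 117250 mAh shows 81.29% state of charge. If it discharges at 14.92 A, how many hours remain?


Convert: C_total = 117250 mAh = 117.25 Ah
Step 1: remaining = SOC/100 * C_total = 81.29/100 * 117.25 = 95.313 Ah
Step 2: t = remaining / I = 95.313 / 14.92 = 6.388 hr

6.388 hr


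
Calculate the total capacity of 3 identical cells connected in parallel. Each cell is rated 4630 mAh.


Convert: C_cell = 4630 mAh = 4.63 Ah
C_total = 3 * 4.63 = 13.89 Ah

13.89 Ah


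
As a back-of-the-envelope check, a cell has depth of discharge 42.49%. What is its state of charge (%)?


SOC = 100 - DOD = 100 - 42.49 = 57.51%

57.51%


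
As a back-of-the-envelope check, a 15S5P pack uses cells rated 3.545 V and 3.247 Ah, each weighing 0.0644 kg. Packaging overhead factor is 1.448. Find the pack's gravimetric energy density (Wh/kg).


Step 1: V_pack = 15 * 3.545 = 53.175 V
Step 2: C_pack = 5 * 3.247 = 16.235 Ah
Step 3: E_pack = V_pack * C_pack = 53.175 * 16.235 = 863.3 Wh
Step 4: m_pack = 15 * 5 * 0.0644 * 1.448 = 6.9938 kg
Step 5: ED = E_pack / m_pack = 863.3 / 6.9938 = 123.4 Wh/kg

123.4 Wh/kg


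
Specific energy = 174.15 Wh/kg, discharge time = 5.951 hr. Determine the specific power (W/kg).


Specific power = 174.15 Wh/kg / 5.951 hr = 29.26 W/kg

29.26 W/kg


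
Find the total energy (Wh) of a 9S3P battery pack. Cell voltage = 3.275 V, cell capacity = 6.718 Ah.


V_pack = 9 * 3.275 = 29.475 V
C_pack = 3 * 6.718 = 20.154 Ah
E = V_pack * C_pack = 29.475 * 20.154 = 594.0 Wh

594.0 Wh


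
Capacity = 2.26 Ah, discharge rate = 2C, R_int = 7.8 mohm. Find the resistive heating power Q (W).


Convert: R = 7.8 mohm = 0.0078 ohm
Step 1: I = C_rate * capacity = 2 * 2.26 = 4.52 A
Step 2: Q = I^2 * R = 4.52^2 * 0.0078 = 20.43 * 0.0078 = 0.1594 W

0.1594 W


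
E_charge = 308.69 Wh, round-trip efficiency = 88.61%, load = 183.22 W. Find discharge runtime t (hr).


Step 1: E_discharge = eta/100 * E_charge = 88.61/100 * 308.69 = 273.53 Wh
Step 2: t = E_discharge / P = 273.53 / 183.22 = 1.493 hr

1.493 hr


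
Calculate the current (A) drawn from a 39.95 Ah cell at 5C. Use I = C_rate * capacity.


I = C_rate * capacity = 5 * 39.95 = 199.75 A

199.75 A


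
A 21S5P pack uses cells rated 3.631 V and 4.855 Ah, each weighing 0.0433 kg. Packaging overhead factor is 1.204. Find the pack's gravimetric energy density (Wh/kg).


Step 1: V_pack = 21 * 3.631 = 76.251 V
Step 2: C_pack = 5 * 4.855 = 24.275 Ah
Step 3: E_pack = V_pack * C_pack = 76.251 * 24.275 = 1851 Wh
Step 4: m_pack = 21 * 5 * 0.0433 * 1.204 = 5.474 kg
Step 5: ED = E_pack / m_pack = 1851 / 5.474 = 338.1 Wh/kg

338.1 Wh/kg


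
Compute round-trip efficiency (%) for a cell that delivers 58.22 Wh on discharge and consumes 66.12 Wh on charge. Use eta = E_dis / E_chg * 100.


eta_e = E_dis / E_chg * 100 = 58.22 / 66.12 * 100 = 88.05%

88.05%


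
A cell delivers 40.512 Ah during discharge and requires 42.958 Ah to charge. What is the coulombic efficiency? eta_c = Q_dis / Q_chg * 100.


eta_c = Q_dis / Q_chg * 100 = 40.512 / 42.958 * 100 = 94.31%

94.31%


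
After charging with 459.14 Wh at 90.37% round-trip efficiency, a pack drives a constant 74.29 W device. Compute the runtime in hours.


Step 1: E_discharge = eta/100 * E_charge = 90.37/100 * 459.14 = 414.92 Wh
Step 2: t = E_discharge / P = 414.92 / 74.29 = 5.585 hr

5.585 hr


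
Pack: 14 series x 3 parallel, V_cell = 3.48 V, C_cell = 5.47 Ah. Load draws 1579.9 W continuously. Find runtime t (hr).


Step 1: E_pack = Ns * V_cell * Np * C_cell = 14 * 3.48 * 3 * 5.47 = 799.5 Wh
Step 2: t = E_pack / P = 799.5 / 1579.9 = 0.5060 hr

0.5060 hr


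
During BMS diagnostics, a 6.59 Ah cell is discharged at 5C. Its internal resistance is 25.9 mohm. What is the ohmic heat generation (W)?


Convert: R = 25.9 mohm = 0.0259 ohm
Step 1: I = C_rate * capacity = 5 * 6.59 = 32.95 A
Step 2: Q = I^2 * R = 32.95^2 * 0.0259 = 1085.7 * 0.0259 = 28.12 W

28.12 W


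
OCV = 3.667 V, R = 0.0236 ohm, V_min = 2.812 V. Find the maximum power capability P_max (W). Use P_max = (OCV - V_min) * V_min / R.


dV = OCV - V_min = 0.855 V (so I_max = dV / R)
P_max = dV * V_min / R = 0.855 * 2.812 / 0.0236 = 101.9 W

101.9 W


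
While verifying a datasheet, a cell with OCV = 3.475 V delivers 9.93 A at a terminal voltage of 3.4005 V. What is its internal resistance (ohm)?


R = (OCV - V) / I = (3.475 - 3.4005) / 9.93 = 0.007503 ohm

0.007503 ohm


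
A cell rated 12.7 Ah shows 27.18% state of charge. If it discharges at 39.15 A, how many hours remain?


Step 1: remaining = SOC/100 * C_total = 27.18/100 * 12.7 = 3.4519 Ah
Step 2: t = remaining / I = 3.4519 / 39.15 = 0.08817 hr

0.08817 hr


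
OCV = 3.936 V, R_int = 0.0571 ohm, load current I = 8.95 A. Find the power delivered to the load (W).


Step 1: V_terminal = OCV - I*R = 3.936 - 8.95 * 0.0571 = 3.425 V
Step 2: P_out = V_terminal * I = 3.425 * 8.95 = 30.65 W

30.65 W


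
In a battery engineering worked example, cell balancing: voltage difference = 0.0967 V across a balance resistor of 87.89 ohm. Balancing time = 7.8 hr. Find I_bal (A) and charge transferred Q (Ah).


First, Ohm's law: I_bal = 0.0967 V / 87.89 ohm = 0.0011002 A
Then Q = I * t = 0.0011002 A * 7.8 hr = 0.008582 Ah

I=0.0011002 A, Q=0.008582 Ah


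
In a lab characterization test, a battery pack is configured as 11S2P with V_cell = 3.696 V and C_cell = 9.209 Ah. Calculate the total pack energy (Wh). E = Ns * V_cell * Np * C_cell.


E = Ns * Vcell * Np * Ccell = 11 * 3.696 * 2 * 9.209 = 748.8 Wh

748.8 Wh


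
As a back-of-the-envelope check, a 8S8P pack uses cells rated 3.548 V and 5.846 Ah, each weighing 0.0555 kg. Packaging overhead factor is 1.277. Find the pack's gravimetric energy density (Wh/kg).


Step 1: V_pack = 8 * 3.548 = 28.384 V
Step 2: C_pack = 8 * 5.846 = 46.768 Ah
Step 3: E_pack = V_pack * C_pack = 28.384 * 46.768 = 1327.5 Wh
Step 4: m_pack = 8 * 8 * 0.0555 * 1.277 = 4.5359 kg
Step 5: ED = E_pack / m_pack = 1327.5 / 4.5359 = 292.7 Wh/kg

292.7 Wh/kg


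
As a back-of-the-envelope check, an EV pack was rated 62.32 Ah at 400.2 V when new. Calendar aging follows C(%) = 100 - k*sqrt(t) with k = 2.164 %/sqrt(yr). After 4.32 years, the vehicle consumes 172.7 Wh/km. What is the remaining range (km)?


Step 1: capacity retention = 100 - 2.164 * sqrt(4.32) = 100 - 2.164 * 2.0785 = 95.502%
Step 2: C_now = 62.32 * 95.502/100 = 59.517 Ah
Step 3: E_pack = V * C_now = 400.2 * 59.517 = 23819 Wh
Step 4: range = E_pack / consumption = 23819 / 172.7 = 137.9 km

137.9 km


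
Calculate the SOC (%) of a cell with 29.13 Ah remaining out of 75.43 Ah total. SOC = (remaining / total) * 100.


SOC = (remaining / total) * 100 = (29.13 / 75.43) * 100 = 38.62%

38.62%


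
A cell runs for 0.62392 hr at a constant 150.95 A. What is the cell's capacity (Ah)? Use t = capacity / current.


C = I * t = 150.95 * 0.62392 = 94.18 Ah

94.18 Ah


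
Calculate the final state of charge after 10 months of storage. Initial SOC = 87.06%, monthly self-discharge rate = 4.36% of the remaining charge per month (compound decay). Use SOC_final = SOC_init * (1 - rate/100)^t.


Monthly retention factor = 1 - 4.36/100 = 0.9564
Over 10 months: factor^10 = 0.64032
SOC_final = 87.06 * 0.64032 = 55.75%

55.75%


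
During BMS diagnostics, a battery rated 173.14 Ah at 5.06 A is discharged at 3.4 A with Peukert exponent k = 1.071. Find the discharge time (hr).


Step 1: t_rated = C / I_rated = 173.14 / 5.06 = 34.217 hr
Step 2: ratio = 5.06 / 3.4 = 1.4882
Step 3: ratio^k = 1.4882^1.071 = 1.5308
Step 4: t = t_rated * ratio^k = 34.217 * 1.5308 = 52.38 hr

52.38 hr


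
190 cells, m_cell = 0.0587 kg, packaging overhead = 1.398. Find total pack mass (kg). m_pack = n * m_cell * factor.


Cell mass sum = 190 * 0.0587 = 11.153 kg
With overhead 1.398: m_pack = 11.153 * 1.398 = 15.59 kg

15.59 kg


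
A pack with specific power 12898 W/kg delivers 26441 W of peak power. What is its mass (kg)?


m = P / SP = 26441 / 12898 = 2.050 kg

2.050 kg


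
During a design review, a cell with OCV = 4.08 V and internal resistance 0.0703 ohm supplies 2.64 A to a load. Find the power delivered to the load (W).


Step 1: V_terminal = OCV - I*R = 4.08 - 2.64 * 0.0703 = 3.8944 V
Step 2: P_out = V_terminal * I = 3.8944 * 2.64 = 10.28 W

10.28 W


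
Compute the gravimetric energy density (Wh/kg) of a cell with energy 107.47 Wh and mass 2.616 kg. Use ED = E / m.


Specific energy = 107.47 Wh / 2.616 kg = 41.08 Wh/kg

41.08 Wh/kg


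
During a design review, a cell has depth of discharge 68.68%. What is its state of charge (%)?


SOC = 100 - DOD = 100 - 68.68 = 31.32%

31.32%


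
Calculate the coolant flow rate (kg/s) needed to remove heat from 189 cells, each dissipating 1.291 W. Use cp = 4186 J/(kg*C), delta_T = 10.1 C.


Q_total = 189 * 1.291 = 244 W
m_dot = Q_total / (cp * dT) = 244 / (4186 * 10.1) = 0.005771 kg/s

0.005771 kg/s


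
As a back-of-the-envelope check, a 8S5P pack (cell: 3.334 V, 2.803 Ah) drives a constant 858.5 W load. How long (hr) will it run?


Step 1: E_pack = Ns * V_cell * Np * C_cell = 8 * 3.334 * 5 * 2.803 = 373.81 Wh
Step 2: t = E_pack / P = 373.81 / 858.5 = 0.4354 hr

0.4354 hr


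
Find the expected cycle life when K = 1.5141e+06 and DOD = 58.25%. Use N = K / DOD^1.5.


DOD^1.5 = 444.57
N = K / DOD^1.5 = 1.5141e+06 / 444.57 = 3406

3406 cycles


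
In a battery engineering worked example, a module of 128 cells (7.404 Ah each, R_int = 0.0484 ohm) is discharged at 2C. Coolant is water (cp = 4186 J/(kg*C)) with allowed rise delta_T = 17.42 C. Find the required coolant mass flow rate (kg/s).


Step 1: I = 2 * 7.404 = 14.808 A
Step 2: Q_cell = I^2 * R = 14.808^2 * 0.0484 = 10.613 W
Step 3: Q_total = 128 * 10.613 = 1358.5 W
Step 4: m_dot = Q_total / (cp * dT) = 1358.5 / (4186 * 17.42) = 0.01863 kg/s

0.01863 kg/s


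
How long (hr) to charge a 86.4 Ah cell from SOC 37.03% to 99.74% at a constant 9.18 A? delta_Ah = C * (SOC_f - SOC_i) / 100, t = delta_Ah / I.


Step 1: dSOC = 99.74% - 37.03% = 62.71%
Step 2: delta_Ah = 86.4 * 62.71 / 100 = 54.181 Ah
Step 3: t = 54.181 / 9.18 = 5.902 hr

5.902 hr


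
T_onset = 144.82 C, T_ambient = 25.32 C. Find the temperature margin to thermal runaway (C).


Safety margin = 144.82 C - 25.32 C = 119.5 C

119.5 C


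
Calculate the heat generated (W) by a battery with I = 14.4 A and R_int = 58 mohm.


Convert: R = 58 mohm = 0.058 ohm
I^2 = 207.36
Q = 207.36 * 0.058 = 12.03 W

12.03 W


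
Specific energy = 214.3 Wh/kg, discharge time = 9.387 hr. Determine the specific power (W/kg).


P_specific = E / t = 214.3 / 9.387 = 22.83 W/kg

22.83 W/kg


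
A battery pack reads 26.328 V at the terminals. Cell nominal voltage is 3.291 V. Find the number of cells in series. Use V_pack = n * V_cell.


Rearranging: n = V_pack / V_cell = 26.328 / 3.291 = 8 cells

8


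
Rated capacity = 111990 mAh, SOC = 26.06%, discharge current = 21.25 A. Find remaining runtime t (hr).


Convert: C_total = 111990 mAh = 111.99 Ah
Step 1: remaining = SOC/100 * C_total = 26.06/100 * 111.99 = 29.185 Ah
Step 2: t = remaining / I = 29.185 / 21.25 = 1.373 hr

1.373 hr


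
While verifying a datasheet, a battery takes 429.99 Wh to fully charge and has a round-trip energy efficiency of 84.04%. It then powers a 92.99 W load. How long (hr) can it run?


Step 1: E_discharge = eta/100 * E_charge = 84.04/100 * 429.99 = 361.36 Wh
Step 2: t = E_discharge / P = 361.36 / 92.99 = 3.886 hr

3.886 hr


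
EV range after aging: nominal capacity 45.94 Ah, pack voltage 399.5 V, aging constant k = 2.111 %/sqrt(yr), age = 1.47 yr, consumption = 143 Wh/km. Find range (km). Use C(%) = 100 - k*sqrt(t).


Step 1: capacity retention = 100 - 2.111 * sqrt(1.47) = 100 - 2.111 * 1.2124 = 97.441%
Step 2: C_now = 45.94 * 97.441/100 = 44.764 Ah
Step 3: E_pack = V * C_now = 399.5 * 44.764 = 17883 Wh
Step 4: range = E_pack / consumption = 17883 / 143 = 125.1 km

125.1 km


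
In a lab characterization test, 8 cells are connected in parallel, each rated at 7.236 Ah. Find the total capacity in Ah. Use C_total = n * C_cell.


C_total = 8 * 7.236 = 57.888 Ah

57.888 Ah


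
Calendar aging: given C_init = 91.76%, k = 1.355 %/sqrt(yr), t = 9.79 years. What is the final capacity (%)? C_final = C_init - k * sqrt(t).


Step 1: sqrt(9.79 yr) = 3.1289
Step 2: drop = 1.355 * 3.1289 = 4.2397
Step 3: C_final = 91.76 - 4.2397 = 87.52%

87.52%


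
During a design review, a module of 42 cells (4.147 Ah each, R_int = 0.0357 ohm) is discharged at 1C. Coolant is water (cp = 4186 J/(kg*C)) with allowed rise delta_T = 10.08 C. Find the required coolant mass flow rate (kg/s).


Step 1: I = 1 * 4.147 = 4.147 A
Step 2: Q_cell = I^2 * R = 4.147^2 * 0.0357 = 0.61395 W
Step 3: Q_total = 42 * 0.61395 = 25.786 W
Step 4: m_dot = Q_total / (cp * dT) = 25.786 / (4186 * 10.08) = 6.111e-04 kg/s

6.111e-04 kg/s


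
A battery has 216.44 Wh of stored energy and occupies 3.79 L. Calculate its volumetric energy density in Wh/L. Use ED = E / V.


ED = E / V = 216.44 / 3.79 = 57.11 Wh/L

57.11 Wh/L


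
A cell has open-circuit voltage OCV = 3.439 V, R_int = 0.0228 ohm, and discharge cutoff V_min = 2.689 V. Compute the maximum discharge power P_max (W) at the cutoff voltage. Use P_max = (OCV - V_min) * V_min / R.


P_max = (OCV - V_min) * V_min / R = (3.439 - 2.689) * 2.689 / 0.0228 = 0.75 * 2.689 / 0.0228 = 88.45 W

88.45 W


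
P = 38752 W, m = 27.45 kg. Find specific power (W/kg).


Specific power = 38752 W / 27.45 kg = 1412 W/kg

1412 W/kg


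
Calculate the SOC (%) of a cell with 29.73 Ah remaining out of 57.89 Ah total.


SOC = (remaining / total) * 100 = (29.73 / 57.89) * 100 = 51.36%

51.36%
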